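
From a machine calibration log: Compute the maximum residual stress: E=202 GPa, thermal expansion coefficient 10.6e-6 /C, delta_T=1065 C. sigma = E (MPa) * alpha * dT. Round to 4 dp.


sigma = 202*1000 * 10.6e-6 * 1065 = 2280.378 MPa


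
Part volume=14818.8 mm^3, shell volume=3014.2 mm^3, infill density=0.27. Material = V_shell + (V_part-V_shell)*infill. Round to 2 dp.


V_infill = (14818.8 - 3014.2) * 0.27 = 3187.24
V_total = 3014.2 + 3187.24 = 6201.44 mm^3


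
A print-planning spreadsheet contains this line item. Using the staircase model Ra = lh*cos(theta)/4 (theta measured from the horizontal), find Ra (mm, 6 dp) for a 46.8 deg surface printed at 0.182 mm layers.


Ra = 0.182 * cos(46.8) / 4 = 0.031147 mm


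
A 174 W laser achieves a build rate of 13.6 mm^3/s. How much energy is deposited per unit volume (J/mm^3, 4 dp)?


SE = 174 / 13.6 = 12.7941 J/mm^3


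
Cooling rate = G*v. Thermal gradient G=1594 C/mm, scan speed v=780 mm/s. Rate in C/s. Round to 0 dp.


CR = 1594 * 780 = 1243320 C/s


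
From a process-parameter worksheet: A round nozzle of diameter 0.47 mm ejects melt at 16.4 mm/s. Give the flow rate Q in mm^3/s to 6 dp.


A = pi*(0.47/2)^2 = 0.17349445 mm^2
Q = 0.17349445 * 16.4 = 2.845309 mm^3/s


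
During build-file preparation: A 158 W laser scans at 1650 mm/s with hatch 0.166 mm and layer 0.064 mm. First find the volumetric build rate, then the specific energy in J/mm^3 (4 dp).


Build rate = 1650 * 0.166 * 0.064 = 17.5296 mm^3/s
SE = 158 / 17.5296 = 9.0133 J/mm^3


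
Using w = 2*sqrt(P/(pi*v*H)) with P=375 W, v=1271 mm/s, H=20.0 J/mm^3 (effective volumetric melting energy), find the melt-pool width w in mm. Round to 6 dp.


w = 2*sqrt(375/(pi*1271*20.0)) = 0.137051 mm


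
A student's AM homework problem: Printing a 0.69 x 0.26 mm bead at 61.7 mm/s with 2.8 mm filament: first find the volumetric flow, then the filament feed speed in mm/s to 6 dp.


Q = 0.69 * 0.26 * 61.7 = 11.06898 mm^3/s
A_fil = pi*(2.8/2)^2 = 6.1575216 mm^2
v_feed = 11.06898 / 6.1575216 = 1.797636 mm/s


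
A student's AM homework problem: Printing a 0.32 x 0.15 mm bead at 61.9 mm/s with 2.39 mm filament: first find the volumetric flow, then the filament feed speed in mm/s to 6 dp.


Q = 0.32 * 0.15 * 61.9 = 2.9712 mm^3/s
A_fil = pi*(2.39/2)^2 = 4.48627285 mm^2
v_feed = 2.9712 / 4.48627285 = 0.662287 mm/s


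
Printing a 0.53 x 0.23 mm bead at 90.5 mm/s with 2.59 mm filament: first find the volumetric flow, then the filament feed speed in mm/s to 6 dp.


Q = 0.53 * 0.23 * 90.5 = 11.03195 mm^3/s
A_fil = pi*(2.59/2)^2 = 5.26852942 mm^2
v_feed = 11.03195 / 5.26852942 = 2.093933 mm/s


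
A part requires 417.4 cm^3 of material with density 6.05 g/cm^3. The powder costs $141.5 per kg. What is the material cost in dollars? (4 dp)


Mass = 417.4*6.05/1000 = 2.52527 kg
Cost = 2.52527 * 141.5 = 357.3257 $


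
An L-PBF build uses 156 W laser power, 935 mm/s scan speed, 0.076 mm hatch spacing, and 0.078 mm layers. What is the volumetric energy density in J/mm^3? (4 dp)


E = 156 / (935*0.076*0.078) = 28.1452 J/mm^3


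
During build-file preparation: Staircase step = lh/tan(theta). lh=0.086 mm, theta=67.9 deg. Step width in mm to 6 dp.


step = 0.086 / tan(67.9) = 0.034921 mm


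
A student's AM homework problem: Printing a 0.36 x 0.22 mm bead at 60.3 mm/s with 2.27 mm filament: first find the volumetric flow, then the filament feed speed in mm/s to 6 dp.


Q = 0.36 * 0.22 * 60.3 = 4.77576 mm^3/s
A_fil = pi*(2.27/2)^2 = 4.0470782 mm^2
v_feed = 4.77576 / 4.0470782 = 1.180051 mm/s


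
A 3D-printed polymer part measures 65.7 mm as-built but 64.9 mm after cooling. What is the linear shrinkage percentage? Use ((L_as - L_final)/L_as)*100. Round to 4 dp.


Shrinkage = ((65.7-64.9)/65.7)*100 = 1.2177 %


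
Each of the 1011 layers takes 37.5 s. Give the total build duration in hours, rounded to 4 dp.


t = 1011 * 37.5 / 3600 = 10.5313 hrs


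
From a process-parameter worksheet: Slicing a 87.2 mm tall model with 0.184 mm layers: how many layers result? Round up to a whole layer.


Layers = ceil(87.2/0.184) = 474


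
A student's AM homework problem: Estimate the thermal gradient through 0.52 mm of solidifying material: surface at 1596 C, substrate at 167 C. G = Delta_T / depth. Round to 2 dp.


G = (1596-167)/0.52 = 2748.08 C/mm


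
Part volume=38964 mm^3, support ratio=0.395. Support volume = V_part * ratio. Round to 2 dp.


V_support = 38964 * 0.395 = 15390.78 mm^3


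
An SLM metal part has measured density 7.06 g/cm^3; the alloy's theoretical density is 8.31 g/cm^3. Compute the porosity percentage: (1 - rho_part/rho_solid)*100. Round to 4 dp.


Porosity = (1-7.06/8.31)*100 = 15.0421 %


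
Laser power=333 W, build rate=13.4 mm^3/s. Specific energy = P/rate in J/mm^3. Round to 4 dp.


SE = 333 / 13.4 = 24.8507 J/mm^3


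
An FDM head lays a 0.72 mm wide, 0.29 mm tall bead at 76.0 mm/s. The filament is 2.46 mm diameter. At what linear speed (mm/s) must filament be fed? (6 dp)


Q = 0.72 * 0.29 * 76.0 = 15.8688 mm^3/s
A_fil = pi*(2.46/2)^2 = 4.75291553 mm^2
v_feed = 15.8688 / 4.75291553 = 3.338751 mm/s


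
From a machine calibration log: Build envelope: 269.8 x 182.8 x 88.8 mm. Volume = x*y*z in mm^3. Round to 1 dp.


V = 269.8 * 182.8 * 88.8 = 4379566.3 mm^3


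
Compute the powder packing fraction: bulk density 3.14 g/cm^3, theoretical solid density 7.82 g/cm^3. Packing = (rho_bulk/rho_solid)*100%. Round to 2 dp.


Packing = (3.14/7.82)*100 = 40.15 %


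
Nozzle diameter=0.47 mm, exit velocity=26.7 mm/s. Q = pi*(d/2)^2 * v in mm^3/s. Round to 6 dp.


A = pi*(0.47/2)^2 = 0.17349445 mm^2
Q = 0.17349445 * 26.7 = 4.632302 mm^3/s


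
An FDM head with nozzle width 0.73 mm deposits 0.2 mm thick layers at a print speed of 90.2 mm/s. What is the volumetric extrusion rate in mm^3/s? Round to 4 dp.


Rate = 0.73 * 0.2 * 90.2 = 13.1692 mm^3/s


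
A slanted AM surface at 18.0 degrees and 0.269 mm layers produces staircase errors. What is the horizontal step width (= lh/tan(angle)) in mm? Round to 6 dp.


step = 0.269 / tan(18.0) = 0.827897 mm


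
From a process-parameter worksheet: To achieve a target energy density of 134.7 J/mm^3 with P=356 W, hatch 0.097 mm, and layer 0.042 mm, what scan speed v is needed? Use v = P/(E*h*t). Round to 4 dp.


v = 356 / (134.7*0.097*0.042) = 648.7261 mm/s


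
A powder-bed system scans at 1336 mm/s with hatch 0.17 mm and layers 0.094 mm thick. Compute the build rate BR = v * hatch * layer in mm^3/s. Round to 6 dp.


Rate = 1336 * 0.17 * 0.094 = 21.34928 mm^3/s


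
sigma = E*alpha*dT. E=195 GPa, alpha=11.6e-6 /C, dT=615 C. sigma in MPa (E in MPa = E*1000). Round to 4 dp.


sigma = 195*1000 * 11.6e-6 * 615 = 1391.13 MPa


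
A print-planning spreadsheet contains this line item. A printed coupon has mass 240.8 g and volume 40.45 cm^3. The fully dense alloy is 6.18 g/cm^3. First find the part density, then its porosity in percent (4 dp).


rho_part = 240.8 / 40.45 = 5.95302843 g/cm^3
Porosity = (1 - 5.95302843/6.18)*100 = 3.6727 %


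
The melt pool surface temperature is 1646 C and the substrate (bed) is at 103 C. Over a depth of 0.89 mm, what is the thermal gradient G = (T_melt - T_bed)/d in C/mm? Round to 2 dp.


G = (1646-103)/0.89 = 1733.71 C/mm


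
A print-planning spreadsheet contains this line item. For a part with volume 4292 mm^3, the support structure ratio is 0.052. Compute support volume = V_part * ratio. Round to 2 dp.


V_support = 4292 * 0.052 = 223.18 mm^3


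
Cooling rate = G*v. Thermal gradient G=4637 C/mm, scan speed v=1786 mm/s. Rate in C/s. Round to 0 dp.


CR = 4637 * 1786 = 8281682 C/s


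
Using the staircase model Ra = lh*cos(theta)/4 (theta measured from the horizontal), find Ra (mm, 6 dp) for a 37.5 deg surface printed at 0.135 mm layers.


Ra = 0.135 * cos(37.5) / 4 = 0.026776 mm


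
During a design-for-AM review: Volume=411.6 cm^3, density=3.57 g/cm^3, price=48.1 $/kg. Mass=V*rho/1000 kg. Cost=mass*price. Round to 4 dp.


Mass = 411.6*3.57/1000 = 1.469412 kg
Cost = 1.469412 * 48.1 = 70.6787 $


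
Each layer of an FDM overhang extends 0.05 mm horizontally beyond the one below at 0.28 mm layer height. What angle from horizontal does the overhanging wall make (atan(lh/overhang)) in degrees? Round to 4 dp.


angle = atan(0.28/0.05) = 79.8753 degrees


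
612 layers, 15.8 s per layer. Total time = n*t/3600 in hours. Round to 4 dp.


t = 612 * 15.8 / 3600 = 2.686 hrs


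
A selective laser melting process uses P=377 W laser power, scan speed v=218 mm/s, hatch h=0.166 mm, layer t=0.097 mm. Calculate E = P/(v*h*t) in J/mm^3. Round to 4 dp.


E = 377 / (218*0.166*0.097) = 107.4002 J/mm^3


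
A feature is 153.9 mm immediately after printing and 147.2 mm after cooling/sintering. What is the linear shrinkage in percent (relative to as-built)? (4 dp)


Shrinkage = ((153.9-147.2)/153.9)*100 = 4.3535 %


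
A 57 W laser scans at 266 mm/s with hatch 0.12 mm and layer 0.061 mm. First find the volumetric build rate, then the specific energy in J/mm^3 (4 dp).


Build rate = 266 * 0.12 * 0.061 = 1.94712 mm^3/s
SE = 57 / 1.94712 = 29.274 J/mm^3


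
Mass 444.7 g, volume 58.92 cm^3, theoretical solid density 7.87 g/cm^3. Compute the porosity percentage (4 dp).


rho_part = 444.7 / 58.92 = 7.54752206 g/cm^3
Porosity = (1 - 7.54752206/7.87)*100 = 4.0976 %


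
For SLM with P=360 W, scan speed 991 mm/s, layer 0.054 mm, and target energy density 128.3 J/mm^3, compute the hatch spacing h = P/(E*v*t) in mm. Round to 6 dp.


h = 360 / (128.3*991*0.054) = 0.052433 mm


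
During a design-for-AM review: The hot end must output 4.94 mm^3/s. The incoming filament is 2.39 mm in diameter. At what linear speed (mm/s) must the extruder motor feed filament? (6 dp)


A = pi*(2.39/2)^2 = 4.486273
v = 4.94 / 4.486273 = 1.101137 mm/s


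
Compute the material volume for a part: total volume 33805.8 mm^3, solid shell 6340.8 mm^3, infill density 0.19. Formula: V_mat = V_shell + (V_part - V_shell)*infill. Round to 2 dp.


V_infill = (33805.8 - 6340.8) * 0.19 = 5218.35
V_total = 6340.8 + 5218.35 = 11559.15 mm^3


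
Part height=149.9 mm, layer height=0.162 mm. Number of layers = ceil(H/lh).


Layers = ceil(149.9/0.162) = 926


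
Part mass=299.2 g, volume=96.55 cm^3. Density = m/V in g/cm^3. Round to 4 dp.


rho = 299.2 / 96.55 = 3.0989 g/cm^3


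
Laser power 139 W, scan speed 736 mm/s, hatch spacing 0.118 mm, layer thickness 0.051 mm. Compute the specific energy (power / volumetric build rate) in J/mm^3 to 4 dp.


Build rate = 736 * 0.118 * 0.051 = 4.429248 mm^3/s
SE = 139 / 4.429248 = 31.3823 J/mm^3


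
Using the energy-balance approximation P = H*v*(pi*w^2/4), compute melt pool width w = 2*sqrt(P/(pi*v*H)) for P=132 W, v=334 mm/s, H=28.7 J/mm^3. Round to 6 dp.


w = 2*sqrt(132/(pi*334*28.7)) = 0.132412 mm


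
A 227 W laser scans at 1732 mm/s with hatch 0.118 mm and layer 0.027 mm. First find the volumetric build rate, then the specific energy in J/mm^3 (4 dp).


Build rate = 1732 * 0.118 * 0.027 = 5.518152 mm^3/s
SE = 227 / 5.518152 = 41.137 J/mm^3


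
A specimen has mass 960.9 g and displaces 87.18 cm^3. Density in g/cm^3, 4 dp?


rho = 960.9 / 87.18 = 11.022 g/cm^3


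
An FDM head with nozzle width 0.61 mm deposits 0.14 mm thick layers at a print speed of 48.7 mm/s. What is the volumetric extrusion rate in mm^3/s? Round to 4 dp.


Rate = 0.61 * 0.14 * 48.7 = 4.159 mm^3/s


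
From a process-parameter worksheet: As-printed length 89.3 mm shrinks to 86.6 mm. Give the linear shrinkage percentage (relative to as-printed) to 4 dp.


Shrinkage = ((89.3-86.6)/89.3)*100 = 3.0235 %


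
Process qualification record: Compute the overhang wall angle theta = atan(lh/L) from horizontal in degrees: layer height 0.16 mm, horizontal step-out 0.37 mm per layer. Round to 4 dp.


angle = atan(0.16/0.37) = 23.3852 degrees


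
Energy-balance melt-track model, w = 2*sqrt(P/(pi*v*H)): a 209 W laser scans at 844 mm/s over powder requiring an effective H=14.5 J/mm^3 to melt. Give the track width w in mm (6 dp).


w = 2*sqrt(209/(pi*844*14.5)) = 0.14746 mm


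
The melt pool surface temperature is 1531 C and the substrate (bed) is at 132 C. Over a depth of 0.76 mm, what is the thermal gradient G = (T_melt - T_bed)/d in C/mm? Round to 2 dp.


G = (1531-132)/0.76 = 1840.79 C/mm


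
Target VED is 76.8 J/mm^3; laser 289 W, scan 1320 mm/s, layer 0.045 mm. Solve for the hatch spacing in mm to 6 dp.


h = 289 / (76.8*1320*0.045) = 0.063351 mm


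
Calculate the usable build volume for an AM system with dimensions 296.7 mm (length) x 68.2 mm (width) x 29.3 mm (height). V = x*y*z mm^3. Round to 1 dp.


V = 296.7 * 68.2 * 29.3 = 592883.7 mm^3


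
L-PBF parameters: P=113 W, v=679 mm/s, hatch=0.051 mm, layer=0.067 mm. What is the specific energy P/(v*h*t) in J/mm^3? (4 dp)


Build rate = 679 * 0.051 * 0.067 = 2.320143 mm^3/s
SE = 113 / 2.320143 = 48.7039 J/mm^3


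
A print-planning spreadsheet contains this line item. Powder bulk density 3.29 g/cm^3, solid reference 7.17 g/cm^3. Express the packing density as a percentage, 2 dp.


Packing = (3.29/7.17)*100 = 45.89 %


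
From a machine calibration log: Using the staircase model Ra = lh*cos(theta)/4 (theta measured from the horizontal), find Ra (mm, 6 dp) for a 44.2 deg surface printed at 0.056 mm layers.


Ra = 0.056 * cos(44.2) / 4 = 0.010037 mm


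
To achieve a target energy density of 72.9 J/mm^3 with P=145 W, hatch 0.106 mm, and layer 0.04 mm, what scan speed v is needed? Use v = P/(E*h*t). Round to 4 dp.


v = 145 / (72.9*0.106*0.04) = 469.1099 mm/s


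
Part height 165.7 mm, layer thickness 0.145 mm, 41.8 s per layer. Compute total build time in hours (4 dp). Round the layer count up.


Layers = ceil(165.7/0.145) = 1143
t = 1143 * 41.8 / 3600 = 13.2715 hrs


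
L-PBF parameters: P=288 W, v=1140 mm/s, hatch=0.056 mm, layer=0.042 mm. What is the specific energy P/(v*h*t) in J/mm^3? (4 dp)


Build rate = 1140 * 0.056 * 0.042 = 2.68128 mm^3/s
SE = 288 / 2.68128 = 107.4114 J/mm^3


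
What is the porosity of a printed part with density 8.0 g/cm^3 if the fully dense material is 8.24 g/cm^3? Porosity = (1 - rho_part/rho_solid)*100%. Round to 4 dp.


Porosity = (1-8.0/8.24)*100 = 2.9126 %


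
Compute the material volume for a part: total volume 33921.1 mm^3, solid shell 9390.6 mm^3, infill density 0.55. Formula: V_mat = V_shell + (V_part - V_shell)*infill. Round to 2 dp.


V_infill = (33921.1 - 9390.6) * 0.55 = 13491.78
V_total = 9390.6 + 13491.78 = 22882.38 mm^3


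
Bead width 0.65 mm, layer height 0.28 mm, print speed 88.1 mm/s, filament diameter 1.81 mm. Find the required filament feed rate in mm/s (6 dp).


Q = 0.65 * 0.28 * 88.1 = 16.0342 mm^3/s
A_fil = pi*(1.81/2)^2 = 2.57304292 mm^2
v_feed = 16.0342 / 2.57304292 = 6.23161 mm/s


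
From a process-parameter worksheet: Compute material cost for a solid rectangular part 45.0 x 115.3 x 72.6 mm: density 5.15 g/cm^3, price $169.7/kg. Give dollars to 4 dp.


V = 45.0 * 115.3 * 72.6 = 376685.1 mm^3 = 376.6851 cm^3
Mass = 376.6851 * 5.15 / 1000 = 1.93992827 kg
Cost = 1.93992827 * 169.7 = 329.2058 $


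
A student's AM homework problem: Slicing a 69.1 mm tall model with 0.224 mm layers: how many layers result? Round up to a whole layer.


Layers = ceil(69.1/0.224) = 309


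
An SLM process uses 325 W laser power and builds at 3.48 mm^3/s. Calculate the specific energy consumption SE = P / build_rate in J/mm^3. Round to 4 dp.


SE = 325 / 3.48 = 93.3908 J/mm^3


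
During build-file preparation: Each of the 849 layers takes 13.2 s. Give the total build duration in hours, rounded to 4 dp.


t = 849 * 13.2 / 3600 = 3.113 hrs


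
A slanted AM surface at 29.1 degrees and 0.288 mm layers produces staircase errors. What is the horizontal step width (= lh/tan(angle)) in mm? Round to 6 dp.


step = 0.288 / tan(29.1) = 0.517434 mm


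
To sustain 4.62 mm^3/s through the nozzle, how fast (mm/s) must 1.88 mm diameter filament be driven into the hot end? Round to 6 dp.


A = pi*(1.88/2)^2 = 2.775911
v = 4.62 / 2.775911 = 1.664318 mm/s


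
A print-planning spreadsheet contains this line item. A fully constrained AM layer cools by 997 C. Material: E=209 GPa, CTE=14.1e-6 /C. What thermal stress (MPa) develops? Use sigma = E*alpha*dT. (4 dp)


sigma = 209*1000 * 14.1e-6 * 997 = 2938.0593 MPa


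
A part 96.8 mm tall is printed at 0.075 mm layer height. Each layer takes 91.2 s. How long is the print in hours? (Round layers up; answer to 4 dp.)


Layers = ceil(96.8/0.075) = 1291
t = 1291 * 91.2 / 3600 = 32.7053 hrs


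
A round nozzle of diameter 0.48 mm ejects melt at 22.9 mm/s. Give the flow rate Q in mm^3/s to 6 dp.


A = pi*(0.48/2)^2 = 0.18095574 mm^2
Q = 0.18095574 * 22.9 = 4.143886 mm^3/s


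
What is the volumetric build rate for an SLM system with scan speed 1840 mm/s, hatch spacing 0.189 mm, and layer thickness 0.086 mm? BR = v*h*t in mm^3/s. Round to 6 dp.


Rate = 1840 * 0.189 * 0.086 = 29.90736 mm^3/s


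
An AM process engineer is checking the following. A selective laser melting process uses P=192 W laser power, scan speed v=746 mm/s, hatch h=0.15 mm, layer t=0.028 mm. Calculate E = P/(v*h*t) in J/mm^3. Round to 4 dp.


E = 192 / (746*0.15*0.028) = 61.2792 J/mm^3


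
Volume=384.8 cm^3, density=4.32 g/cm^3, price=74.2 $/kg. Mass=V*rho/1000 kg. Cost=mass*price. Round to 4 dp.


Mass = 384.8*4.32/1000 = 1.662336 kg
Cost = 1.662336 * 74.2 = 123.3453 $


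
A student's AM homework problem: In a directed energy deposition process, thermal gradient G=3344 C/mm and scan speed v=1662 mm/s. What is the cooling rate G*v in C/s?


CR = 3344 * 1662 = 5557728 C/s


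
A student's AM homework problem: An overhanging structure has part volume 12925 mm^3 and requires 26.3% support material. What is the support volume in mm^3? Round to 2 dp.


V_support = 12925 * 0.263 = 3399.28 mm^3


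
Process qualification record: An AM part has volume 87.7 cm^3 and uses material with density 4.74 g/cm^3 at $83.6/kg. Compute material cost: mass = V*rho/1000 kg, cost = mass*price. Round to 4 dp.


Mass = 87.7*4.74/1000 = 0.415698 kg
Cost = 0.415698 * 83.6 = 34.7524 $


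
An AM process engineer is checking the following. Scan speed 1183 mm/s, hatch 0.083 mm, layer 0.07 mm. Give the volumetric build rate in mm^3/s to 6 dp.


Rate = 1183 * 0.083 * 0.07 = 6.87323 mm^3/s


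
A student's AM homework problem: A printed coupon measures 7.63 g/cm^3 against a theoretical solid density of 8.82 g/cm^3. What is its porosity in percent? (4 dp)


Porosity = (1-7.63/8.82)*100 = 13.4921 %


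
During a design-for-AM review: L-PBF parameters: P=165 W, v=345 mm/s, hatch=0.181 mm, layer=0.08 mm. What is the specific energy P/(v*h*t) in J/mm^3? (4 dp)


Build rate = 345 * 0.181 * 0.08 = 4.9956 mm^3/s
SE = 165 / 4.9956 = 33.0291 J/mm^3


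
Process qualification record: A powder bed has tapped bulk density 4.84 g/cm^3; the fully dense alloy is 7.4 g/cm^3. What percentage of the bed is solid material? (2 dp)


Packing = (4.84/7.4)*100 = 65.41 %


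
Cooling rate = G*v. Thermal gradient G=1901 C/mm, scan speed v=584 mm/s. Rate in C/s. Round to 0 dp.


CR = 1901 * 584 = 1110184 C/s


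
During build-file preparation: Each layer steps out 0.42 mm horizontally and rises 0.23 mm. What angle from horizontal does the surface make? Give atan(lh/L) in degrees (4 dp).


angle = atan(0.23/0.42) = 28.706 degrees


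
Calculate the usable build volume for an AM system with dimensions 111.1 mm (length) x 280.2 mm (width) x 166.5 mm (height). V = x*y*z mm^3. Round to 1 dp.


V = 111.1 * 280.2 * 166.5 = 5183181.6 mm^3


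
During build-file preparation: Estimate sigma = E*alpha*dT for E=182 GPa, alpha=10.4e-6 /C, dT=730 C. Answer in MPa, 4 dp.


sigma = 182*1000 * 10.4e-6 * 730 = 1381.744 MPa


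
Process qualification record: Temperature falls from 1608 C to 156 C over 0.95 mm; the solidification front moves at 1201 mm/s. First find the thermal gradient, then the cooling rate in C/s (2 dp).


G = (1608-156)/0.95 = 1528.42105263 C/mm
CR = 1528.42105263 * 1201 = 1835633.68 C/s


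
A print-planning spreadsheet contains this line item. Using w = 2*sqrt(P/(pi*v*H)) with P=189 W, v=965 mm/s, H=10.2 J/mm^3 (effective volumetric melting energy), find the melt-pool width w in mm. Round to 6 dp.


w = 2*sqrt(189/(pi*965*10.2)) = 0.156359 mm


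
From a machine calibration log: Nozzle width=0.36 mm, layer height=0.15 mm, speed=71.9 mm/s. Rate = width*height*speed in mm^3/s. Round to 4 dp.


Rate = 0.36 * 0.15 * 71.9 = 3.8826 mm^3/s


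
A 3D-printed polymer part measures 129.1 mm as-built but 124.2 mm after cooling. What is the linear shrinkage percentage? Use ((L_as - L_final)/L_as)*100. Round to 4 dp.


Shrinkage = ((129.1-124.2)/129.1)*100 = 3.7955 %


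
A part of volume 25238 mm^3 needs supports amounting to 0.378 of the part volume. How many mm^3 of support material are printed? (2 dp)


V_support = 25238 * 0.378 = 9539.96 mm^3


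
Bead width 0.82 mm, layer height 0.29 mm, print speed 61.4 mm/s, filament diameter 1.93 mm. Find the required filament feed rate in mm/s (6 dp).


Q = 0.82 * 0.29 * 61.4 = 14.60092 mm^3/s
A_fil = pi*(1.93/2)^2 = 2.92552962 mm^2
v_feed = 14.60092 / 2.92552962 = 4.990864 mm/s


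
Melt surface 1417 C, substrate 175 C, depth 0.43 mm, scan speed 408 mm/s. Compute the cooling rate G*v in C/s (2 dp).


G = (1417-175)/0.43 = 2888.37209302 C/mm
CR = 2888.37209302 * 408 = 1178455.81 C/s


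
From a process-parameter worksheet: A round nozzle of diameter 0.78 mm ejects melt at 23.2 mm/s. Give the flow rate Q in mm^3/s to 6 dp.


A = pi*(0.78/2)^2 = 0.47783624 mm^2
Q = 0.47783624 * 23.2 = 11.085801 mm^3/s


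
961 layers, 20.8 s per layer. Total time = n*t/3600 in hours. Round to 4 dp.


t = 961 * 20.8 / 3600 = 5.5524 hrs


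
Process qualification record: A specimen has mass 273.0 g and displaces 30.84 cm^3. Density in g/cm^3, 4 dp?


rho = 273.0 / 30.84 = 8.8521 g/cm^3


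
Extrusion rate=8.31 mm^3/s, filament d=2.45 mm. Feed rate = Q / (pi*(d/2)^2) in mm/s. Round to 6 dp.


A = pi*(2.45/2)^2 = 4.714352
v = 8.31 / 4.714352 = 1.762702 mm/s


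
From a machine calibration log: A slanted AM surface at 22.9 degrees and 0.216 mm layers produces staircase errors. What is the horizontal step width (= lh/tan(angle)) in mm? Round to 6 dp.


step = 0.216 / tan(22.9) = 0.511344 mm


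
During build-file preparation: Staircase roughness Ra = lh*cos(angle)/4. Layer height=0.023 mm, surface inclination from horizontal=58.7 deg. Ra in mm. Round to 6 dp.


Ra = 0.023 * cos(58.7) / 4 = 0.002987 mm


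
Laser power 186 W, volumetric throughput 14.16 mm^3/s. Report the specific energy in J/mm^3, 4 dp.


SE = 186 / 14.16 = 13.1356 J/mm^3


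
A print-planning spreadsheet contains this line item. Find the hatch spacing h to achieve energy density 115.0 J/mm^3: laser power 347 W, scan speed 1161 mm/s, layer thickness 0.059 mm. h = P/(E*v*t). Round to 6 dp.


h = 347 / (115.0*1161*0.059) = 0.04405 mm


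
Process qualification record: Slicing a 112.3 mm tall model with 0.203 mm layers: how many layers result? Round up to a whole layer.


Layers = ceil(112.3/0.203) = 554


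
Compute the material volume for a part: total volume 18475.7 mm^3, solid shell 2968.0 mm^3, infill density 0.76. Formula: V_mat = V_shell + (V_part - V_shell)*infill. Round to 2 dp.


V_infill = (18475.7 - 2968.0) * 0.76 = 11785.85
V_total = 2968.0 + 11785.85 = 14753.85 mm^3


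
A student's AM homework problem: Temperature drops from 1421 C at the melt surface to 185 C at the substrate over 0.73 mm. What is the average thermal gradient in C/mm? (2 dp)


G = (1421-185)/0.73 = 1693.15 C/mm


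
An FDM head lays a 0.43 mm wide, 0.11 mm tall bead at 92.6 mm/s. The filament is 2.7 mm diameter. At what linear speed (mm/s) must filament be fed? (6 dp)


Q = 0.43 * 0.11 * 92.6 = 4.37998 mm^3/s
A_fil = pi*(2.7/2)^2 = 5.72555261 mm^2
v_feed = 4.37998 / 5.72555261 = 0.764988 mm/s


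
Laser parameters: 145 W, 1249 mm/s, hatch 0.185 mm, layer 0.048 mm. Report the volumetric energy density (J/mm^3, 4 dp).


E = 145 / (1249*0.185*0.048) = 13.0735 J/mm^3


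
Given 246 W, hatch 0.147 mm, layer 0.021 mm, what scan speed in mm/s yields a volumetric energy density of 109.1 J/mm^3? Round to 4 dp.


v = 246 / (109.1*0.147*0.021) = 730.4218 mm/s


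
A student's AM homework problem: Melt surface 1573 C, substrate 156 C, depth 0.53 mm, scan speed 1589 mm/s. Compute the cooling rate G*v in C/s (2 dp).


G = (1573-156)/0.53 = 2673.58490566 C/mm
CR = 2673.58490566 * 1589 = 4248326.42 C/s


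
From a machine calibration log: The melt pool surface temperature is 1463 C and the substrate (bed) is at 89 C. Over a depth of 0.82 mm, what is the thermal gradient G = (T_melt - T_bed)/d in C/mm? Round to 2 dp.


G = (1463-89)/0.82 = 1675.61 C/mm


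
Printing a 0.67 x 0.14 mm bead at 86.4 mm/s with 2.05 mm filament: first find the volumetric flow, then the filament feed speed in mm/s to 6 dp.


Q = 0.67 * 0.14 * 86.4 = 8.10432 mm^3/s
A_fil = pi*(2.05/2)^2 = 3.30063578 mm^2
v_feed = 8.10432 / 3.30063578 = 2.455381 mm/s


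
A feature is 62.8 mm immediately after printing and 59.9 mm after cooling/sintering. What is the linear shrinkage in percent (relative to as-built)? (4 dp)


Shrinkage = ((62.8-59.9)/62.8)*100 = 4.6178 %


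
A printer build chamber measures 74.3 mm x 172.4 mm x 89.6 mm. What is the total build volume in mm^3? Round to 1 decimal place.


V = 74.3 * 172.4 * 89.6 = 1147715.1 mm^3


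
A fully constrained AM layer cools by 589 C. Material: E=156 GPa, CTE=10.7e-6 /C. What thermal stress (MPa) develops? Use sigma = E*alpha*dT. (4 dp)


sigma = 156*1000 * 10.7e-6 * 589 = 983.1588 MPa


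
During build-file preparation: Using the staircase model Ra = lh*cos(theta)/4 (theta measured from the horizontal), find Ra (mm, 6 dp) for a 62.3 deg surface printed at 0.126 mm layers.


Ra = 0.126 * cos(62.3) / 4 = 0.014643 mm


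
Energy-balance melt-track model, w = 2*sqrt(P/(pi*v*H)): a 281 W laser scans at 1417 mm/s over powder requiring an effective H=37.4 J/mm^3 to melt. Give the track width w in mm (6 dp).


w = 2*sqrt(281/(pi*1417*37.4)) = 0.082165 mm


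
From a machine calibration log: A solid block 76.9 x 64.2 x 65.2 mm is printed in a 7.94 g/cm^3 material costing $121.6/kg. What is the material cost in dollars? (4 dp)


V = 76.9 * 64.2 * 65.2 = 321891.096 mm^3 = 321.891096 cm^3
Mass = 321.891096 * 7.94 / 1000 = 2.5558153 kg
Cost = 2.5558153 * 121.6 = 310.7871 $


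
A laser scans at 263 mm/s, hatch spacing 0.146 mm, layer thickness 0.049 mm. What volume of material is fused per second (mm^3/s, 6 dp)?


Rate = 263 * 0.146 * 0.049 = 1.881502 mm^3/s


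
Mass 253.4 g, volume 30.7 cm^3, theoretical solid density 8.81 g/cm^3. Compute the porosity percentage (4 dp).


rho_part = 253.4 / 30.7 = 8.25407166 g/cm^3
Porosity = (1 - 8.25407166/8.81)*100 = 6.3102 %


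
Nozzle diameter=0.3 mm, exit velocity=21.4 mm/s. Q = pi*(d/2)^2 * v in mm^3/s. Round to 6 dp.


A = pi*(0.3/2)^2 = 0.07068583 mm^2
Q = 0.07068583 * 21.4 = 1.512677 mm^3/s


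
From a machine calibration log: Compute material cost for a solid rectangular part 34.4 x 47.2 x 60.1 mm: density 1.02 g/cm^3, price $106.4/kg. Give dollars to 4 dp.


V = 34.4 * 47.2 * 60.1 = 97583.168 mm^3 = 97.583168 cm^3
Mass = 97.583168 * 1.02 / 1000 = 0.09953483 kg
Cost = 0.09953483 * 106.4 = 10.5905 $


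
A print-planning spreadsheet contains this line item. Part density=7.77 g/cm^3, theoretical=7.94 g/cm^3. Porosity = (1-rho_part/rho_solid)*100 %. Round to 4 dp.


Porosity = (1-7.77/7.94)*100 = 2.1411 %


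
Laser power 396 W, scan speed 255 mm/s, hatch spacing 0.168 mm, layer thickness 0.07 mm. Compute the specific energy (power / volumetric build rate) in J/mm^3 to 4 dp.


Build rate = 255 * 0.168 * 0.07 = 2.9988 mm^3/s
SE = 396 / 2.9988 = 132.0528 J/mm^3


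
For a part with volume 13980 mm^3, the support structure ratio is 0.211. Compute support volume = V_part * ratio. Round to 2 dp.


V_support = 13980 * 0.211 = 2949.78 mm^3


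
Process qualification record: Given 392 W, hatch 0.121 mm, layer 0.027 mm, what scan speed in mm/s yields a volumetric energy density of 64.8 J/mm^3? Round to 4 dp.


v = 392 / (64.8*0.121*0.027) = 1851.6629 mm/s


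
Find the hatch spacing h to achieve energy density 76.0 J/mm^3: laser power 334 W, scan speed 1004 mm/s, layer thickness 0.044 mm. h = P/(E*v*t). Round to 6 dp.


h = 334 / (76.0*1004*0.044) = 0.099482 mm


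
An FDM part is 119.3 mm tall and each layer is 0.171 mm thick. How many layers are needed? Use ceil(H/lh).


Layers = ceil(119.3/0.171) = 698


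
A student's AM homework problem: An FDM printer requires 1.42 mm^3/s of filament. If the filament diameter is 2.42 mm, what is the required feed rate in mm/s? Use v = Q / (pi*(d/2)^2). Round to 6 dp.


A = pi*(2.42/2)^2 = 4.599606
v = 1.42 / 4.599606 = 0.308722 mm/s


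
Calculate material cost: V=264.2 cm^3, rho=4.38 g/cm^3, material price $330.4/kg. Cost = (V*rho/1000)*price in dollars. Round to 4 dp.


Mass = 264.2*4.38/1000 = 1.157196 kg
Cost = 1.157196 * 330.4 = 382.3376 $


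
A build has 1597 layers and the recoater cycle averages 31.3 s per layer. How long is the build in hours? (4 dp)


t = 1597 * 31.3 / 3600 = 13.885 hrs


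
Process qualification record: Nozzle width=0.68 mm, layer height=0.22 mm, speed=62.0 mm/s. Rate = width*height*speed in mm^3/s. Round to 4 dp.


Rate = 0.68 * 0.22 * 62.0 = 9.2752 mm^3/s


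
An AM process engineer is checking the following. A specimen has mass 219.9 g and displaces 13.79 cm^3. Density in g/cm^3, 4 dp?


rho = 219.9 / 13.79 = 15.9463 g/cm^3


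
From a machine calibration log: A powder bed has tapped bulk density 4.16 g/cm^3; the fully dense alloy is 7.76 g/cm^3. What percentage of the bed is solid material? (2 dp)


Packing = (4.16/7.76)*100 = 53.61 %


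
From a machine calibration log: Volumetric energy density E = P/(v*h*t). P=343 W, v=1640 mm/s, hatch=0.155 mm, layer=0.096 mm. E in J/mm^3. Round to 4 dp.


E = 343 / (1640*0.155*0.096) = 14.0555 J/mm^3


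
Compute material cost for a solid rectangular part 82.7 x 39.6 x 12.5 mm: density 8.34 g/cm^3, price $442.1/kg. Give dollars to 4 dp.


V = 82.7 * 39.6 * 12.5 = 40936.5 mm^3 = 40.9365 cm^3
Mass = 40.9365 * 8.34 / 1000 = 0.34141041 kg
Cost = 0.34141041 * 442.1 = 150.9375 $


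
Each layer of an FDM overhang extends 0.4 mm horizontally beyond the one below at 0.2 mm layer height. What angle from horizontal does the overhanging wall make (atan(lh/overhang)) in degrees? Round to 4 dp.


angle = atan(0.2/0.4) = 26.5651 degrees


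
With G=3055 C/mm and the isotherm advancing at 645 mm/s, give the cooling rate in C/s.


CR = 3055 * 645 = 1970475 C/s


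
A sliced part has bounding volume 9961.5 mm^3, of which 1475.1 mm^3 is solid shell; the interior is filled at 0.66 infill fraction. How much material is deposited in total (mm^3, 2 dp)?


V_infill = (9961.5 - 1475.1) * 0.66 = 5601.02
V_total = 1475.1 + 5601.02 = 7076.12 mm^3


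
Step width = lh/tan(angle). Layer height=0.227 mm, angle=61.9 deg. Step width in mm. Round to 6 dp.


step = 0.227 / tan(61.9) = 0.121207 mm


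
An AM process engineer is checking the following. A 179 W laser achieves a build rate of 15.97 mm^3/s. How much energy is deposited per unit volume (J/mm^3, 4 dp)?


SE = 179 / 15.97 = 11.2085 J/mm^3


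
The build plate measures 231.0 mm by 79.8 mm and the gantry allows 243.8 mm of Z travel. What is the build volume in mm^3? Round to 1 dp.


V = 231.0 * 79.8 * 243.8 = 4494160.4 mm^3


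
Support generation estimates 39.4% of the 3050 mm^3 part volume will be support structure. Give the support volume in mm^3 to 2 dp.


V_support = 3050 * 0.394 = 1201.7 mm^3


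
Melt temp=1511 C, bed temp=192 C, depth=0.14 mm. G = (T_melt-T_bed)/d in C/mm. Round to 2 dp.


G = (1511-192)/0.14 = 9421.43 C/mm


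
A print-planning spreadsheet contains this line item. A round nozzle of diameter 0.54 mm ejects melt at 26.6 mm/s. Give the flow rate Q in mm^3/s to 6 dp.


A = pi*(0.54/2)^2 = 0.2290221 mm^2
Q = 0.2290221 * 26.6 = 6.091988 mm^3/s


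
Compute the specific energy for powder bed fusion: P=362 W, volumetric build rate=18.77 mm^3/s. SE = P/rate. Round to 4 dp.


SE = 362 / 18.77 = 19.2861 J/mm^3


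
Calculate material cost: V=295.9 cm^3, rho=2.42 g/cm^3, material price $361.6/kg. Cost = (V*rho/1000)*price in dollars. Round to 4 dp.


Mass = 295.9*2.42/1000 = 0.716078 kg
Cost = 0.716078 * 361.6 = 258.9338 $


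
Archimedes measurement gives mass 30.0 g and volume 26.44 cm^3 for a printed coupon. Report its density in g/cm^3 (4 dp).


rho = 30.0 / 26.44 = 1.1346 g/cm^3


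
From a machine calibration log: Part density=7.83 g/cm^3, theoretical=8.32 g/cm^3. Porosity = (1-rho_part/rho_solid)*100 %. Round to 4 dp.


Porosity = (1-7.83/8.32)*100 = 5.8894 %


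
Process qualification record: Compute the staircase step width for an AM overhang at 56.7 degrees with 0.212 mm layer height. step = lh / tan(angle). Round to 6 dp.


step = 0.212 / tan(56.7) = 0.139258 mm


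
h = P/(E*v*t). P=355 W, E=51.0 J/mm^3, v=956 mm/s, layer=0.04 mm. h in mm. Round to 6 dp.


h = 355 / (51.0*956*0.04) = 0.182029 mm


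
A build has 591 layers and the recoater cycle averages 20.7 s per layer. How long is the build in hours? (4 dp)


t = 591 * 20.7 / 3600 = 3.3983 hrs


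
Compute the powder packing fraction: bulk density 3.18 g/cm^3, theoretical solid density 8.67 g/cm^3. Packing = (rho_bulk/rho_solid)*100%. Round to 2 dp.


Packing = (3.18/8.67)*100 = 36.68 %


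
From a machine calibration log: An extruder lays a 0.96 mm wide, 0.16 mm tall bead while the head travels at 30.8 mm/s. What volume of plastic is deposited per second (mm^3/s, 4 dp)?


Rate = 0.96 * 0.16 * 30.8 = 4.7309 mm^3/s


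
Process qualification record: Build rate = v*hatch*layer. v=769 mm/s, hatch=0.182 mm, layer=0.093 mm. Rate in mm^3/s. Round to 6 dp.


Rate = 769 * 0.182 * 0.093 = 13.016094 mm^3/s


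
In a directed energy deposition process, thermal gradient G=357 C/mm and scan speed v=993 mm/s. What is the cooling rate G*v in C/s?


CR = 357 * 993 = 354501 C/s


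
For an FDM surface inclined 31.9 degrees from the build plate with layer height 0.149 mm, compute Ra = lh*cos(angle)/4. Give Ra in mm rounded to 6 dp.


Ra = 0.149 * cos(31.9) / 4 = 0.031624 mm


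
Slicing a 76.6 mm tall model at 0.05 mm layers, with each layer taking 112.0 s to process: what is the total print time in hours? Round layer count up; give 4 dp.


Layers = ceil(76.6/0.05) = 1532
t = 1532 * 112.0 / 3600 = 47.6622 hrs


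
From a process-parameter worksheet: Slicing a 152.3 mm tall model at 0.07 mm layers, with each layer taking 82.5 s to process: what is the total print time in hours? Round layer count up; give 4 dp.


Layers = ceil(152.3/0.07) = 2176
t = 2176 * 82.5 / 3600 = 49.8667 hrs


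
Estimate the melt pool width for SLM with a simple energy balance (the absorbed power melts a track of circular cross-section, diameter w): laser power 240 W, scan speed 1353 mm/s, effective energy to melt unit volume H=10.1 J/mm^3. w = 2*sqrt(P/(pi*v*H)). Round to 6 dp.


w = 2*sqrt(240/(pi*1353*10.1)) = 0.149538 mm


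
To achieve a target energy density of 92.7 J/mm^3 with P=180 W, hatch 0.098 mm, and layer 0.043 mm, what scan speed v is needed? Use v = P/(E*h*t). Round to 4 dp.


v = 180 / (92.7*0.098*0.043) = 460.7849 mm/s


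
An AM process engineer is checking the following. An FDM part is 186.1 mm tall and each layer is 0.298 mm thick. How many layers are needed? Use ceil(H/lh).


Layers = ceil(186.1/0.298) = 625


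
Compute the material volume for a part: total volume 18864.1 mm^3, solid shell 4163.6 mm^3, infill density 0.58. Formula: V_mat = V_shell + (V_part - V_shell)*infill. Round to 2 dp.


V_infill = (18864.1 - 4163.6) * 0.58 = 8526.29
V_total = 4163.6 + 8526.29 = 12689.89 mm^3


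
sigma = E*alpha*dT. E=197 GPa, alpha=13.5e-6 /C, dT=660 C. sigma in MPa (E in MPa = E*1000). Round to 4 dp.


sigma = 197*1000 * 13.5e-6 * 660 = 1755.27 MPa


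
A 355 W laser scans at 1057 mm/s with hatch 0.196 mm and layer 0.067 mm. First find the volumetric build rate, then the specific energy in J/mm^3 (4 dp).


Build rate = 1057 * 0.196 * 0.067 = 13.880524 mm^3/s
SE = 355 / 13.880524 = 25.5754 J/mm^3


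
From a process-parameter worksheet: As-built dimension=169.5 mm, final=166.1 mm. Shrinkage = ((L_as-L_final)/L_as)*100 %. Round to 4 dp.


Shrinkage = ((169.5-166.1)/169.5)*100 = 2.0059 %


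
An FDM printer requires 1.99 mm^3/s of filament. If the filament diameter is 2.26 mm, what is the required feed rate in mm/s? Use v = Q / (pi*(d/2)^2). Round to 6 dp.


A = pi*(2.26/2)^2 = 4.0115
v = 1.99 / 4.0115 = 0.496074 mm/s


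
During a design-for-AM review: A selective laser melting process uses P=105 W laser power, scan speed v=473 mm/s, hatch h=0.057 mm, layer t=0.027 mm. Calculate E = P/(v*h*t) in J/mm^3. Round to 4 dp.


E = 105 / (473*0.057*0.027) = 144.2413 J/mm^3


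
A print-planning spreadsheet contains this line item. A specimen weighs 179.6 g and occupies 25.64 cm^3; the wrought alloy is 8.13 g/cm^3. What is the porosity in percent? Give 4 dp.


rho_part = 179.6 / 25.64 = 7.00468019 g/cm^3
Porosity = (1 - 7.00468019/8.13)*100 = 13.8416 %


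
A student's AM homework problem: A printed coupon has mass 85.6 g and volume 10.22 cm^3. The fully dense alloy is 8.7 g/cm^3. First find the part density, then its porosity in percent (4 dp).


rho_part = 85.6 / 10.22 = 8.37573386 g/cm^3
Porosity = (1 - 8.37573386/8.7)*100 = 3.7272 %


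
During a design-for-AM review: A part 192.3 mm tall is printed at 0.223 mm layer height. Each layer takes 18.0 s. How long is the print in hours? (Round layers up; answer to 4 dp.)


Layers = ceil(192.3/0.223) = 863
t = 863 * 18.0 / 3600 = 4.315 hrs


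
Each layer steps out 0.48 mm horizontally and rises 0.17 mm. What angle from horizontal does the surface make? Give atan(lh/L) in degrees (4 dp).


angle = atan(0.17/0.48) = 19.5024 degrees


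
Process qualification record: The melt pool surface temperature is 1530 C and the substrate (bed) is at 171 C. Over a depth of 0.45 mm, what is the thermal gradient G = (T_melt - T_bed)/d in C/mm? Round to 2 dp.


G = (1530-171)/0.45 = 3020.0 C/mm


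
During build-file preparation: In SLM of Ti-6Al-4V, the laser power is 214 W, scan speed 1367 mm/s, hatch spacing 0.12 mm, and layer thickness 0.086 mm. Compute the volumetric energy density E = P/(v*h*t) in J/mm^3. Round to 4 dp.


E = 214 / (1367*0.12*0.086) = 15.1693 J/mm^3


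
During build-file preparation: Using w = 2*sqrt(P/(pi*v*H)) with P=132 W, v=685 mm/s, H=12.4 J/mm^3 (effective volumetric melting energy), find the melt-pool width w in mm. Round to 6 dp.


w = 2*sqrt(132/(pi*685*12.4)) = 0.140665 mm


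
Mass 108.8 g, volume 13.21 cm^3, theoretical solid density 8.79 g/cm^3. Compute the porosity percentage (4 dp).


rho_part = 108.8 / 13.21 = 8.23618471 g/cm^3
Porosity = (1 - 8.23618471/8.79)*100 = 6.3005 %
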